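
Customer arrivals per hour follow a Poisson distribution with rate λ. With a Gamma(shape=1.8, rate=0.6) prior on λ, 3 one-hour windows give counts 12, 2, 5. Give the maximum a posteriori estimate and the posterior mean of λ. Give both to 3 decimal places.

Σ counts = 19. Posterior: Gamma(shape = 1.8+19 = 20.8, rate = 0.6+3 = 3.6).
Mode = (α−1)/β = 19.8/3.6 = 5.500.
Mean = α/β = 20.8/3.6 = 5.778.

MAP = 5.500; posterior mean = 5.778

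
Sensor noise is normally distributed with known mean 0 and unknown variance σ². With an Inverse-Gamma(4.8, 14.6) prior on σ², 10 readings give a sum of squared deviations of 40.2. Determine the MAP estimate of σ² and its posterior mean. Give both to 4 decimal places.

Posterior: Inverse-Gamma(shape = 4.8+10/2 = 9.8, scale = 14.6+40.2/2 = 34.7).
Mode = β/(α+1) = 34.7/10.8 = 3.2130.
Mean = β/(α−1) = 34.7/8.8 = 3.9432.
The posterior is right-skewed, so the mean exceeds the mode.

MAP = 3.2130; posterior mean = 3.9432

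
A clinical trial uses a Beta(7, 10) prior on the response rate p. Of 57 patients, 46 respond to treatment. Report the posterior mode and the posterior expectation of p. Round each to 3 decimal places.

Posterior: Beta(7+46, 10+11) = Beta(53, 21).
Mode = (53−1)/(53+21−2) = 52/72 = 0.722.
Mean = 53/(53+21) = 53/74 = 0.716.

MAP = 0.722; posterior mean = 0.716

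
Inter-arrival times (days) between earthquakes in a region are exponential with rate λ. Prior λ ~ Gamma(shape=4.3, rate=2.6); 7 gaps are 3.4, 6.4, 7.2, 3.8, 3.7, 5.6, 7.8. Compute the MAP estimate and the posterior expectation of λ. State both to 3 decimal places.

Σ times = 37.9. Posterior: Gamma(shape = 4.3+7 = 11.3, rate = 2.6+37.9 = 40.5).
Mode = (α−1)/β = 10.3/40.5 = 0.254.
Mean = α/β = 11.3/40.5 = 0.279.
Right-skewed posterior ⇒ mode < mean.

MAP: 0.254. Posterior mean: 0.279.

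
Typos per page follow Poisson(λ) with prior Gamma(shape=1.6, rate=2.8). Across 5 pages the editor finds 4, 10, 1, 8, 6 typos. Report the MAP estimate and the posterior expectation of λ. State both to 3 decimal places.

MAP = 3.795, posterior mean = 3.923

Σ counts = 29. Posterior: Gamma(shape = 1.6+29 = 30.6, rate = 2.8+5 = 7.8).
Mode = (α−1)/β = 29.6/7.8 = 3.795.
Mean = α/β = 30.6/7.8 = 3.923.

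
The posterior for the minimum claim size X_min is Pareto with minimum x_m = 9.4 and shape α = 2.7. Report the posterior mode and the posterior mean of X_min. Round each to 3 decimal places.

The Pareto density is strictly decreasing on [x_m, ∞), so the mode is x_m = 9.400.
Mean = α·x_m/(α−1) = 2.7·9.4/1.7 = 14.929.
The mean is pulled above the mode by the posterior's right skew.

posterior mode = 9.400, posterior mean = 14.929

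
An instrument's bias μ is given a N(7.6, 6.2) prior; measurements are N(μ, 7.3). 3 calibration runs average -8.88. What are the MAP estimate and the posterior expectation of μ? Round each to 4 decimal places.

Posterior for μ is Normal. Precision-weighted mean: (1/6.2·7.6 + 3/7.3·-8.88) / (1/6.2 + 3/7.3) = -4.2351.
A Normal posterior is symmetric, so mode = mean.

MAP = -4.2351; posterior mean = -4.2351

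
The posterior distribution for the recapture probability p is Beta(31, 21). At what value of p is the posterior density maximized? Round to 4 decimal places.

Mode = (31−1)/(31+21−2) = 30/50 = 0.6000.
Mean = 31/(31+21) = 31/52 = 0.5962.
This is the posterior mode — the MAP estimate.

0.6000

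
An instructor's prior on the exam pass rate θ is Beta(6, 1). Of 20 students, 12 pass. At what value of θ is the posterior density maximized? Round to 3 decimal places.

0.680

Posterior: Beta(6+12, 1+8) = Beta(18, 9).
Mode = (18−1)/(18+9−2) = 17/25 = 0.680.
Mean = 18/(18+9) = 18/27 = 0.667.
This is the posterior mode — the MAP estimate.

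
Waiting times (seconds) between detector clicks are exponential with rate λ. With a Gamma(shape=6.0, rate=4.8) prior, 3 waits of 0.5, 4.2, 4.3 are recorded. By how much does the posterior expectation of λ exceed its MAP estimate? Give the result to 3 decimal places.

Σ times = 9.0. Posterior: Gamma(shape = 6.0+3 = 9.0, rate = 4.8+9.0 = 13.8).
Mode = (α−1)/β = 8.0/13.8 = 0.580.
Mean = α/β = 9.0/13.8 = 0.652.
Difference = 0.652 − 0.580 = 0.072.
The posterior is right-skewed, so the mean exceeds the mode.

0.072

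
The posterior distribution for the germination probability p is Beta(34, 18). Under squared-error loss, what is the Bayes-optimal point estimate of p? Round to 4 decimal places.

0.6538

Mode = (34−1)/(34+18−2) = 33/50 = 0.6600.
Mean = 34/(34+18) = 34/52 = 0.6538.
Squared-error loss ⇒ the optimal estimator is the posterior mean.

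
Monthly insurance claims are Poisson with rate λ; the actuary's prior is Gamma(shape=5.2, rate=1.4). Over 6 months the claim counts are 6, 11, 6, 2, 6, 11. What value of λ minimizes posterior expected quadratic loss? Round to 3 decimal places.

6.378

Σ counts = 42. Posterior: Gamma(shape = 5.2+42 = 47.2, rate = 1.4+6 = 7.4).
Mode = (α−1)/β = 46.2/7.4 = 6.243.
Mean = α/β = 47.2/7.4 = 6.378.
Quadratic loss ⇒ the optimal estimator is the posterior mean.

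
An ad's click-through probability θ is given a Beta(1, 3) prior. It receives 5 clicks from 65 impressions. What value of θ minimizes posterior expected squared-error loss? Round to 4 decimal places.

0.0870

Posterior: Beta(1+5, 3+60) = Beta(6, 63).
Mode = (6−1)/(6+63−2) = 5/67 = 0.0746.
Mean = 6/(6+63) = 6/69 = 0.0870.
Squared-error loss ⇒ the optimal estimator is the posterior mean.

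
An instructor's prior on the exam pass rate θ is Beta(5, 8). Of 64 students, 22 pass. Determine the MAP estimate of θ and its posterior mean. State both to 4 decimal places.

Posterior: Beta(5+22, 8+42) = Beta(27, 50).
Mode = (27−1)/(27+50−2) = 26/75 = 0.3467.
Mean = 27/(27+50) = 27/77 = 0.3506.

MAP estimate = 0.3467, posterior mean = 0.3506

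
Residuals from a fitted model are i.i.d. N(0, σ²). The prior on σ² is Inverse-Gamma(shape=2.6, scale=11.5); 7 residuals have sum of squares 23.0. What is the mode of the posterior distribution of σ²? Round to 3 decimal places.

Posterior: Inverse-Gamma(shape = 2.6+7/2 = 6.1, scale = 11.5+23.0/2 = 23.0).
Mode = β/(α+1) = 23.0/7.1 = 3.239.
Mean = β/(α−1) = 23.0/5.1 = 4.510.
This is the posterior mode — the MAP estimate.

3.239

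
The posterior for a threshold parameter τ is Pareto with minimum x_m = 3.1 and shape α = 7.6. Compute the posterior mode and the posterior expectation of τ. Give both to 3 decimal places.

The Pareto density is strictly decreasing on [x_m, ∞), so the mode is x_m = 3.100.
Mean = α·x_m/(α−1) = 7.6·3.1/6.6 = 3.570.

posterior mode = 3.100, posterior expectation = 3.570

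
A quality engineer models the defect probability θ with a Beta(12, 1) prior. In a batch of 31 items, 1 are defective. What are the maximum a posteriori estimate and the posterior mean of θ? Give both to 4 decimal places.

Posterior: Beta(12+1, 1+30) = Beta(13, 31).
Mode = (13−1)/(13+31−2) = 12/42 = 0.2857.
Mean = 13/(13+31) = 13/44 = 0.2955.
Right-skewed posterior ⇒ mode < mean.

MAP = 0.2857; posterior mean = 0.2955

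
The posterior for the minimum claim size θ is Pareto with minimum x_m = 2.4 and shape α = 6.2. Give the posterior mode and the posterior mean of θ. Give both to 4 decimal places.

The Pareto density is strictly decreasing on [x_m, ∞), so the mode is x_m = 2.4000.
Mean = α·x_m/(α−1) = 6.2·2.4/5.2 = 2.8615.
The mean is pulled above the mode by the posterior's right skew.

MAP: 2.4000. Posterior mean: 2.8615.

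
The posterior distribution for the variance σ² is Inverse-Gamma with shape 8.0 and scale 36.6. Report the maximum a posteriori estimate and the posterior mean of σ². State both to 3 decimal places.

MAP = 4.067, posterior mean = 5.229

Mode = β/(α+1) = 36.6/9.0 = 4.067.
Mean = β/(α−1) = 36.6/7.0 = 5.229.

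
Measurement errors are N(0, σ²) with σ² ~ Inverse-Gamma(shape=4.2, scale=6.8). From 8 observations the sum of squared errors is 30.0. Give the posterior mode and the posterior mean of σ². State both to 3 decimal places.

Posterior: Inverse-Gamma(shape = 4.2+8/2 = 8.2, scale = 6.8+30.0/2 = 21.8).
Mode = β/(α+1) = 21.8/9.2 = 2.370.
Mean = β/(α−1) = 21.8/7.2 = 3.028.

MAP = 2.370, posterior mean = 3.028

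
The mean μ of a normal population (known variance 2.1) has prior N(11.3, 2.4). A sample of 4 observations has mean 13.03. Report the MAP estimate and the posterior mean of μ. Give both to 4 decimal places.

Posterior for μ is Normal. Precision-weighted mean: (1/2.4·11.3 + 4/2.1·13.03) / (1/2.4 + 4/2.1) = 12.7195.
A Normal posterior is symmetric, so mode = mean.

MAP estimate = 12.7195, posterior mean = 12.7195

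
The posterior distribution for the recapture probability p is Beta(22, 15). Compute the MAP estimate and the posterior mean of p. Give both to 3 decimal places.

Mode = (22−1)/(22+15−2) = 21/35 = 0.600.
Mean = 22/(22+15) = 22/37 = 0.595.
The mean is pulled below the mode by the posterior's left skew.

MAP = 0.600, posterior mean = 0.595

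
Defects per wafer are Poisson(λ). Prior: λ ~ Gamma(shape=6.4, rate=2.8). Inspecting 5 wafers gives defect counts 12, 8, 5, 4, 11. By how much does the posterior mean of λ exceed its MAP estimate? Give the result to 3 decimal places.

0.128

Σ counts = 40. Posterior: Gamma(shape = 6.4+40 = 46.4, rate = 2.8+5 = 7.8).
Mode = (α−1)/β = 45.4/7.8 = 5.821.
Mean = α/β = 46.4/7.8 = 5.949.
Difference = 5.949 − 5.821 = 0.128.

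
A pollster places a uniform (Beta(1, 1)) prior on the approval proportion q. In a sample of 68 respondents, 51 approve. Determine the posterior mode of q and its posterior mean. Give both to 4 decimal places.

MAP = 0.7500, posterior mean = 0.7429

Posterior: Beta(1+51, 1+17) = Beta(52, 18).
Mode = (52−1)/(52+18−2) = 51/68 = 0.7500.
With a flat prior the MAP equals the MLE, 51/68.
Mean = 52/(52+18) = 52/70 = 0.7429.
The posterior is left-skewed, so the mode exceeds the mean.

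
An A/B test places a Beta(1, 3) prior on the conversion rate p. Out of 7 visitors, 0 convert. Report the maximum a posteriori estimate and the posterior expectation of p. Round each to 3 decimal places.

Posterior: Beta(1+0, 3+7) = Beta(1, 10).
Since α = 1 ≤ 1 and β > 1, the Beta density is monotone decreasing on [0,1]; the mode is at 0.
Mean = 1/(1+10) = 0.091.

MAP: 0.000. Posterior mean: 0.091.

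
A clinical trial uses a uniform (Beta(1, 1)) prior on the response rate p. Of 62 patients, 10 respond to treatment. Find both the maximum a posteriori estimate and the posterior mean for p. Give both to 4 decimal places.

p_MAP = 0.1613, E[p|data] = 0.1719

Posterior: Beta(1+10, 1+52) = Beta(11, 53).
Mode = (11−1)/(11+53−2) = 10/62 = 0.1613.
With a flat prior the MAP equals the MLE, 10/62.
Mean = 11/(11+53) = 11/64 = 0.1719.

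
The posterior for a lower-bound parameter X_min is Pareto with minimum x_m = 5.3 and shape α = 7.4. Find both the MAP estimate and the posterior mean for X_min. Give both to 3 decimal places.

MAP = 5.300; posterior mean = 6.128

The Pareto density is strictly decreasing on [x_m, ∞), so the mode is x_m = 5.300.
Mean = α·x_m/(α−1) = 7.4·5.3/6.4 = 6.128.
The mean is pulled above the mode by the posterior's right skew.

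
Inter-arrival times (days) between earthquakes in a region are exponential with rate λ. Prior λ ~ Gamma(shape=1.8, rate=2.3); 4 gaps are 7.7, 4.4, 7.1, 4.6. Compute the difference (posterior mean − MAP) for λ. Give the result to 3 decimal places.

Σ times = 23.8. Posterior: Gamma(shape = 1.8+4 = 5.8, rate = 2.3+23.8 = 26.1).
Mode = (α−1)/β = 4.8/26.1 = 0.184.
Mean = α/β = 5.8/26.1 = 0.222.
Difference = 0.222 − 0.184 = 0.038.
The posterior is right-skewed, so the mean exceeds the mode.

0.038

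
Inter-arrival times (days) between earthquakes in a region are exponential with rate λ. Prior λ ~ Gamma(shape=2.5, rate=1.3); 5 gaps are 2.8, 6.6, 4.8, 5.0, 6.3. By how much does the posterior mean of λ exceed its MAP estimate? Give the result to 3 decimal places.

0.037

Σ times = 25.5. Posterior: Gamma(shape = 2.5+5 = 7.5, rate = 1.3+25.5 = 26.8).
Mode = (α−1)/β = 6.5/26.8 = 0.243.
Mean = α/β = 7.5/26.8 = 0.280.
Difference = 0.280 − 0.243 = 0.037.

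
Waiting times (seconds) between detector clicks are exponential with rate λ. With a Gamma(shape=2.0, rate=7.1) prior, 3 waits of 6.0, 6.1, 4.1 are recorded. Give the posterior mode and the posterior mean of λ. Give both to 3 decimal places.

Σ times = 16.2. Posterior: Gamma(shape = 2.0+3 = 5.0, rate = 7.1+16.2 = 23.3).
Mode = (α−1)/β = 4.0/23.3 = 0.172.
Mean = α/β = 5.0/23.3 = 0.215.

posterior mode = 0.172, posterior mean = 0.215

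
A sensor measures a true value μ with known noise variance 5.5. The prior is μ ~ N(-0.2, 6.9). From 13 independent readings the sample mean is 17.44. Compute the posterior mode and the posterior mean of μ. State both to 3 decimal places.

MAP = 16.421, posterior mean = 16.421

Posterior for μ is Normal. Precision-weighted mean: (1/6.9·-0.2 + 13/5.5·17.44) / (1/6.9 + 13/5.5) = 16.421.
A Normal posterior is symmetric, so mode = mean.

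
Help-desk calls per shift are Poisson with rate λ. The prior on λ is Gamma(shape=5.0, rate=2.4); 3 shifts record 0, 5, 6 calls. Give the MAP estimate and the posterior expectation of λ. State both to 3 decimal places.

MAP = 2.778, posterior mean = 2.963

Σ counts = 11. Posterior: Gamma(shape = 5.0+11 = 16.0, rate = 2.4+3 = 5.4).
Mode = (α−1)/β = 15.0/5.4 = 2.778.
Mean = α/β = 16.0/5.4 = 2.963.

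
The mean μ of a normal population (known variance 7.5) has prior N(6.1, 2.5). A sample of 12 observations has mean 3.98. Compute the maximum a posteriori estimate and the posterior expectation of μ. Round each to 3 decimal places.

Posterior for μ is Normal. Precision-weighted mean: (1/2.5·6.1 + 12/7.5·3.98) / (1/2.5 + 12/7.5) = 4.404.
A Normal posterior is symmetric, so mode = mean.

MAP = 4.404, posterior mean = 4.404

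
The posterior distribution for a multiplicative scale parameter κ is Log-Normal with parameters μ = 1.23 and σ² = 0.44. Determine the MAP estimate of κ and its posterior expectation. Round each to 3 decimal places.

MAP = 2.203, posterior mean = 4.263

Mode = exp(μ − σ²) = exp(0.79) = 2.203.
Mean = exp(μ + σ²/2) = exp(1.450) = 4.263.
Mean > mode: the posterior has a right tail.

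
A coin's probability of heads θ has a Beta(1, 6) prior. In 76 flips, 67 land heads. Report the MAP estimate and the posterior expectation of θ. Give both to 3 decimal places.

Posterior: Beta(1+67, 6+9) = Beta(68, 15).
Mode = (68−1)/(68+15−2) = 67/81 = 0.827.
Mean = 68/(68+15) = 68/83 = 0.819.

MAP estimate = 0.827, posterior expectation = 0.819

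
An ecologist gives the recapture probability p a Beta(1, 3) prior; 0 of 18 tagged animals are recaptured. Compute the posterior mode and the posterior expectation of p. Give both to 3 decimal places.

Posterior: Beta(1+0, 3+18) = Beta(1, 21).
Since α = 1 ≤ 1 and β > 1, the Beta density is monotone decreasing on [0,1]; the mode is at 0.
Mean = 1/(1+21) = 0.045.

MAP = 0.000, posterior mean = 0.045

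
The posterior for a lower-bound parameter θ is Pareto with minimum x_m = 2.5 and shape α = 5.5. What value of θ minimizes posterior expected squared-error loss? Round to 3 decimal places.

3.056

The Pareto density is strictly decreasing on [x_m, ∞), so the mode is x_m = 2.500.
Mean = α·x_m/(α−1) = 5.5·2.5/4.5 = 3.056.
Squared-error loss ⇒ the optimal estimator is the posterior mean.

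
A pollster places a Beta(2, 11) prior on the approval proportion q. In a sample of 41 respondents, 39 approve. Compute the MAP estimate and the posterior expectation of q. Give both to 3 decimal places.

MAP: 0.769. Posterior mean: 0.759.

Posterior: Beta(2+39, 11+2) = Beta(41, 13).
Mode = (41−1)/(41+13−2) = 40/52 = 0.769.
Mean = 41/(41+13) = 41/54 = 0.759.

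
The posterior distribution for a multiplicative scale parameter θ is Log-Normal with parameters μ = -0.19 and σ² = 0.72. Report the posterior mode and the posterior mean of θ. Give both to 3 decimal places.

posterior mode = 0.403, posterior mean = 1.185

Mode = exp(μ − σ²) = exp(-0.91) = 0.403.
Mean = exp(μ + σ²/2) = exp(0.170) = 1.185.
The posterior is right-skewed, so the mean exceeds the mode.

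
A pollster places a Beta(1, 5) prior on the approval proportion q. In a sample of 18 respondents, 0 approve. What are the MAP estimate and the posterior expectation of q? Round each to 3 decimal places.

MAP = 0.000, posterior mean = 0.042

Posterior: Beta(1+0, 5+18) = Beta(1, 23).
Since α = 1 ≤ 1 and β > 1, the Beta density is monotone decreasing on [0,1]; the mode is at 0.
Mean = 1/(1+23) = 0.042.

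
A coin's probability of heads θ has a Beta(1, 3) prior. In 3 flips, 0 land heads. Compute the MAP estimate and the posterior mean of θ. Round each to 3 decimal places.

Posterior: Beta(1+0, 3+3) = Beta(1, 6).
Since α = 1 ≤ 1 and β > 1, the Beta density is monotone decreasing on [0,1]; the mode is at 0.
Mean = 1/(1+6) = 0.143.

MAP estimate = 0.000, posterior mean = 0.143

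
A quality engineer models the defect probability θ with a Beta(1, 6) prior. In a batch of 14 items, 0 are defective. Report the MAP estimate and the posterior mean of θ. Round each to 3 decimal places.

MAP = 0.000; posterior mean = 0.048

Posterior: Beta(1+0, 6+14) = Beta(1, 20).
Since α = 1 ≤ 1 and β > 1, the Beta density is monotone decreasing on [0,1]; the mode is at 0.
Mean = 1/(1+20) = 0.048.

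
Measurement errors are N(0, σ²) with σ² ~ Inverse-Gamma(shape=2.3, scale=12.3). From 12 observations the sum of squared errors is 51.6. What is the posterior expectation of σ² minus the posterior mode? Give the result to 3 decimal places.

1.122

Posterior: Inverse-Gamma(shape = 2.3+12/2 = 8.3, scale = 12.3+51.6/2 = 38.1).
Mode = β/(α+1) = 38.1/9.3 = 4.097.
Mean = β/(α−1) = 38.1/7.3 = 5.219.
Difference = 5.219 − 4.097 = 1.122.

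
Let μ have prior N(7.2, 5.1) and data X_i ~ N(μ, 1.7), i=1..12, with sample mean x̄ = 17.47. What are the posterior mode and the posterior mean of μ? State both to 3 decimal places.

Posterior for μ is Normal. Precision-weighted mean: (1/5.1·7.2 + 12/1.7·17.47) / (1/5.1 + 12/1.7) = 17.192.
A Normal posterior is symmetric, so mode = mean.

μ_MAP = 17.192, E[μ|data] = 17.192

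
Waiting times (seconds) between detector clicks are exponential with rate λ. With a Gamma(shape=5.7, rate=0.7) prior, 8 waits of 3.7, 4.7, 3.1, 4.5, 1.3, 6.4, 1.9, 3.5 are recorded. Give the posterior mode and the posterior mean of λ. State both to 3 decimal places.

MAP: 0.426. Posterior mean: 0.460.

Σ times = 29.1. Posterior: Gamma(shape = 5.7+8 = 13.7, rate = 0.7+29.1 = 29.8).
Mode = (α−1)/β = 12.7/29.8 = 0.426.
Mean = α/β = 13.7/29.8 = 0.460.
Mean > mode: the posterior has a right tail.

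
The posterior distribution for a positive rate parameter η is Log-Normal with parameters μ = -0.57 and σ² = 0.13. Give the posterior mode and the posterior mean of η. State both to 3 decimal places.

MAP: 0.497. Posterior mean: 0.604.

Mode = exp(μ − σ²) = exp(-0.70) = 0.497.
Mean = exp(μ + σ²/2) = exp(-0.505) = 0.604.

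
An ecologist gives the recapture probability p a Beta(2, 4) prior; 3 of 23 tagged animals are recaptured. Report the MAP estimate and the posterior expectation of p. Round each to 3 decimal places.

Posterior: Beta(2+3, 4+20) = Beta(5, 24).
Mode = (5−1)/(5+24−2) = 4/27 = 0.148.
Mean = 5/(5+24) = 5/29 = 0.172.

MAP: 0.148. Posterior mean: 0.172.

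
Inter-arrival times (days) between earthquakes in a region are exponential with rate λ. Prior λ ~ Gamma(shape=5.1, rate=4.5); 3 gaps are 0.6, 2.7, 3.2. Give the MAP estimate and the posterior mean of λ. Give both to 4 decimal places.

MAP: 0.6455. Posterior mean: 0.7364.

Σ times = 6.5. Posterior: Gamma(shape = 5.1+3 = 8.1, rate = 4.5+6.5 = 11.0).
Mode = (α−1)/β = 7.1/11.0 = 0.6455.
Mean = α/β = 8.1/11.0 = 0.7364.
The mean is pulled above the mode by the posterior's right skew.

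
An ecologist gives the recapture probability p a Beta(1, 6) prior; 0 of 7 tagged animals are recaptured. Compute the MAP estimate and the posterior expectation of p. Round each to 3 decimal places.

Posterior: Beta(1+0, 6+7) = Beta(1, 13).
Since α = 1 ≤ 1 and β > 1, the Beta density is monotone decreasing on [0,1]; the mode is at 0.
Mean = 1/(1+13) = 0.071.

MAP = 0.000; posterior mean = 0.071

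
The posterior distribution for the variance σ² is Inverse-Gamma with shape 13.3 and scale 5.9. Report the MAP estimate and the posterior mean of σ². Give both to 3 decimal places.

Mode = β/(α+1) = 5.9/14.3 = 0.413.
Mean = β/(α−1) = 5.9/12.3 = 0.480.
Right-skewed posterior ⇒ mode < mean.

MAP = 0.413, posterior mean = 0.480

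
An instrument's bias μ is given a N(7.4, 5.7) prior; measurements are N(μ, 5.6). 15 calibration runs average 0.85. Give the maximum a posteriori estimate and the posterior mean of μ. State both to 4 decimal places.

MAP = 1.2526, posterior mean = 1.2526

Posterior for μ is Normal. Precision-weighted mean: (1/5.7·7.4 + 15/5.6·0.85) / (1/5.7 + 15/5.6) = 1.2526.
A Normal posterior is symmetric, so mode = mean.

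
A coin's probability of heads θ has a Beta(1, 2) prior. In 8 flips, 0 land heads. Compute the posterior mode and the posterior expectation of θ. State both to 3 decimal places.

Posterior: Beta(1+0, 2+8) = Beta(1, 10).
Since α = 1 ≤ 1 and β > 1, the Beta density is monotone decreasing on [0,1]; the mode is at 0.
Mean = 1/(1+10) = 0.091.
Mean > mode: the posterior has a right tail.

posterior mode = 0.000, posterior expectation = 0.091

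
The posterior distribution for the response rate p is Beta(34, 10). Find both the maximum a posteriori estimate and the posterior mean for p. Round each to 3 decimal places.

MAP: 0.786. Posterior mean: 0.773.

Mode = (34−1)/(34+10−2) = 33/42 = 0.786.
Mean = 34/(34+10) = 34/44 = 0.773.
Left-skewed posterior ⇒ mean < mode.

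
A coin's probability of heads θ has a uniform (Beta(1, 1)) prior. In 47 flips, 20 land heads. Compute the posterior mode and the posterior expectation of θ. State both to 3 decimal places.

Posterior: Beta(1+20, 1+27) = Beta(21, 28).
Mode = (21−1)/(21+28−2) = 20/47 = 0.426.
Mean = 21/(21+28) = 21/49 = 0.429.

MAP: 0.426. Posterior mean: 0.429.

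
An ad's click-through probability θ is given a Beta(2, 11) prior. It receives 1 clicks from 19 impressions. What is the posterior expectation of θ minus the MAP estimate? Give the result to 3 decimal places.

Posterior: Beta(2+1, 11+18) = Beta(3, 29).
Mode = (3−1)/(3+29−2) = 2/30 = 0.067.
Mean = 3/(3+29) = 3/32 = 0.094.
Difference = 0.094 − 0.067 = 0.027.

0.027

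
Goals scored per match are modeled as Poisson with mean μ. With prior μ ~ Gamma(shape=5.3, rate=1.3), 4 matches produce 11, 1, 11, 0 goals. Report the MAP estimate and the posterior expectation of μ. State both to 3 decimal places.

Σ counts = 23. Posterior: Gamma(shape = 5.3+23 = 28.3, rate = 1.3+4 = 5.3).
Mode = (α−1)/β = 27.3/5.3 = 5.151.
Mean = α/β = 28.3/5.3 = 5.340.
The posterior is right-skewed, so the mean exceeds the mode.

MAP: 5.151. Posterior mean: 5.340.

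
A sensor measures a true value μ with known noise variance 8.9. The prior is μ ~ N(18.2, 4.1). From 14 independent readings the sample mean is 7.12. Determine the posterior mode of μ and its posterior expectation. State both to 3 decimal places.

Posterior for μ is Normal. Precision-weighted mean: (1/4.1·18.2 + 14/8.9·7.12) / (1/4.1 + 14/8.9) = 8.607.
A Normal posterior is symmetric, so mode = mean.

posterior mode = 8.607, posterior expectation = 8.607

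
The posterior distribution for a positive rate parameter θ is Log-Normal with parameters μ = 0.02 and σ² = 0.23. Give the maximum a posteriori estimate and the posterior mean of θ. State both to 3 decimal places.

MAP = 0.811, posterior mean = 1.145

Mode = exp(μ − σ²) = exp(-0.21) = 0.811.
Mean = exp(μ + σ²/2) = exp(0.135) = 1.145.
Mean > mode: the posterior has a right tail.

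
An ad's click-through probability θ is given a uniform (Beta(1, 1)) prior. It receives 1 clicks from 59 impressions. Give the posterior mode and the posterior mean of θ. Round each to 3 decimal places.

MAP = 0.017; posterior mean = 0.033

Posterior: Beta(1+1, 1+58) = Beta(2, 59).
Mode = (2−1)/(2+59−2) = 1/59 = 0.017.
With a flat prior the MAP equals the MLE, 1/59.
Mean = 2/(2+59) = 2/61 = 0.033.
The mean is pulled above the mode by the posterior's right skew.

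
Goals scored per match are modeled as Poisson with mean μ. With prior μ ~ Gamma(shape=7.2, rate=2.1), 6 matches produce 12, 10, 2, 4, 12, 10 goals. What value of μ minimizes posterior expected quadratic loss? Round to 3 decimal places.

Σ counts = 50. Posterior: Gamma(shape = 7.2+50 = 57.2, rate = 2.1+6 = 8.1).
Mode = (α−1)/β = 56.2/8.1 = 6.938.
Mean = α/β = 57.2/8.1 = 7.062.
Quadratic loss ⇒ the optimal estimator is the posterior mean.

7.062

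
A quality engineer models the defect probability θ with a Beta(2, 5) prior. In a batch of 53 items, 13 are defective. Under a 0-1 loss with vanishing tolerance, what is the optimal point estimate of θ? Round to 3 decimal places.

0.241

Posterior: Beta(2+13, 5+40) = Beta(15, 45).
Mode = (15−1)/(15+45−2) = 14/58 = 0.241.
Mean = 15/(15+45) = 15/60 = 0.250.
This is the posterior mode — the MAP estimate.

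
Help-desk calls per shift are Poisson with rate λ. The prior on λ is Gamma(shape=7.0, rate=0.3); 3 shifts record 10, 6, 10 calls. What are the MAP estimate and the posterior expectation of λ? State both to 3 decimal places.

Σ counts = 26. Posterior: Gamma(shape = 7.0+26 = 33.0, rate = 0.3+3 = 3.3).
Mode = (α−1)/β = 32.0/3.3 = 9.697.
Mean = α/β = 33.0/3.3 = 10.000.
Right-skewed posterior ⇒ mode < mean.

MAP = 9.697, posterior mean = 10.000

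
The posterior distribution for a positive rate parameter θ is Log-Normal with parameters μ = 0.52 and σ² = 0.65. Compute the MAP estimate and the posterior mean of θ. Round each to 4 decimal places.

Mode = exp(μ − σ²) = exp(-0.13) = 0.8781.
Mean = exp(μ + σ²/2) = exp(0.845) = 2.3280.
Mean > mode: the posterior has a right tail.

MAP: 0.8781. Posterior mean: 2.3280.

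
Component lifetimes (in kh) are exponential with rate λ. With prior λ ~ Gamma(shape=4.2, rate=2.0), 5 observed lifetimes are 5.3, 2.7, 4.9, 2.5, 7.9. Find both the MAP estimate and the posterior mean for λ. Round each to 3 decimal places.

Σ times = 23.3. Posterior: Gamma(shape = 4.2+5 = 9.2, rate = 2.0+23.3 = 25.3).
Mode = (α−1)/β = 8.2/25.3 = 0.324.
Mean = α/β = 9.2/25.3 = 0.364.
Right-skewed posterior ⇒ mode < mean.

MAP = 0.324, posterior mean = 0.364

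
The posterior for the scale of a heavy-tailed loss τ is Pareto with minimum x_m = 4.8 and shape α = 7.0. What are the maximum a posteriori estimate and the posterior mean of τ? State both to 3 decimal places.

MAP = 4.800, posterior mean = 5.600

The Pareto density is strictly decreasing on [x_m, ∞), so the mode is x_m = 4.800.
Mean = α·x_m/(α−1) = 7.0·4.8/6.0 = 5.600.
Right-skewed posterior ⇒ mode < mean.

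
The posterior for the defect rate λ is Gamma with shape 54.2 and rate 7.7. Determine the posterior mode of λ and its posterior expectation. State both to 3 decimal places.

Mode = (α−1)/β = 53.2/7.7 = 6.909.
Mean = α/β = 54.2/7.7 = 7.039.
The mean is pulled above the mode by the posterior's right skew.

MAP = 6.909; posterior mean = 7.039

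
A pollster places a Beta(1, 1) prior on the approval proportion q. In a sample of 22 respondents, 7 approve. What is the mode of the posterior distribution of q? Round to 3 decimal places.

Posterior: Beta(1+7, 1+15) = Beta(8, 16).
Mode = (8−1)/(8+16−2) = 7/22 = 0.318.
Mean = 8/(8+16) = 8/24 = 0.333.
This is the posterior mode — the MAP estimate.

0.318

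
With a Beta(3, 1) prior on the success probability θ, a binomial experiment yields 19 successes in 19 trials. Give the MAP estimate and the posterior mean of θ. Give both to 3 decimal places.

Posterior: Beta(3+19, 1+0) = Beta(22, 1).
Since β = 1 ≤ 1 and α > 1, the Beta density is monotone increasing on [0,1]; the mode is at 1.
Mean = 22/(22+1) = 0.957.
Mode > mean: the posterior has a left tail.

MAP estimate = 1.000, posterior mean = 0.957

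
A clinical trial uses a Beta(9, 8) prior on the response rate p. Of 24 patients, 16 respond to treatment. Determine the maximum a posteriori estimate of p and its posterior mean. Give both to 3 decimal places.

Posterior: Beta(9+16, 8+8) = Beta(25, 16).
Mode = (25−1)/(25+16−2) = 24/39 = 0.615.
Mean = 25/(25+16) = 25/41 = 0.610.

MAP = 0.615; posterior mean = 0.610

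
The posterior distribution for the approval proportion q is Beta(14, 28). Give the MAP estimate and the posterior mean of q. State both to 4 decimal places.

Mode = (14−1)/(14+28−2) = 13/40 = 0.3250.
Mean = 14/(14+28) = 14/42 = 0.3333.

MAP: 0.3250. Posterior mean: 0.3333.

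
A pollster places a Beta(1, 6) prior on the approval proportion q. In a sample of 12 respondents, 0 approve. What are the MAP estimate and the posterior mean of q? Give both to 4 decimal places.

Posterior: Beta(1+0, 6+12) = Beta(1, 18).
Since α = 1 ≤ 1 and β > 1, the Beta density is monotone decreasing on [0,1]; the mode is at 0.
Mean = 1/(1+18) = 0.0526.
The mean is pulled above the mode by the posterior's right skew.

MAP: 0.0000. Posterior mean: 0.0526.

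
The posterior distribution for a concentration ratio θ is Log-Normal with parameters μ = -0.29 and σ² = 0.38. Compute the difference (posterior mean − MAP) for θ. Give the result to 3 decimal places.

0.393

Mode = exp(μ − σ²) = exp(-0.67) = 0.512.
Mean = exp(μ + σ²/2) = exp(-0.100) = 0.905.
Difference = 0.905 − 0.512 = 0.393.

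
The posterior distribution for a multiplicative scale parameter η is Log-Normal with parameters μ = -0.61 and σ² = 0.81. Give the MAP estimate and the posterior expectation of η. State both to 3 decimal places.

MAP estimate = 0.242, posterior expectation = 0.815

Mode = exp(μ − σ²) = exp(-1.42) = 0.242.
Mean = exp(μ + σ²/2) = exp(-0.205) = 0.815.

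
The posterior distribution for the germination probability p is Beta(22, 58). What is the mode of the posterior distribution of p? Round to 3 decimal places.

Mode = (22−1)/(22+58−2) = 21/78 = 0.269.
Mean = 22/(22+58) = 22/80 = 0.275.
This is the posterior mode — the MAP estimate.

0.269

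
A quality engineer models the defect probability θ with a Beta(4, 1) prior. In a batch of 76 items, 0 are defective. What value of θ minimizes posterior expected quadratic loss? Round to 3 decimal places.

Posterior: Beta(4+0, 1+76) = Beta(4, 77).
Mode = (4−1)/(4+77−2) = 3/79 = 0.038.
Mean = 4/(4+77) = 4/81 = 0.049.
Quadratic loss ⇒ the optimal estimator is the posterior mean.

0.049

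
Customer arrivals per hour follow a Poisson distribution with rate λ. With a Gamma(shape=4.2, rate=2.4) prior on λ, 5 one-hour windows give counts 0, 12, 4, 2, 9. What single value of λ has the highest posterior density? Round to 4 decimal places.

Σ counts = 27. Posterior: Gamma(shape = 4.2+27 = 31.2, rate = 2.4+5 = 7.4).
Mode = (α−1)/β = 30.2/7.4 = 4.0811.
Mean = α/β = 31.2/7.4 = 4.2162.
This is the posterior mode — the MAP estimate.

4.0811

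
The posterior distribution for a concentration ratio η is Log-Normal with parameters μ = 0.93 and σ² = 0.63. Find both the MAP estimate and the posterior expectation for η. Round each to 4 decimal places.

Mode = exp(μ − σ²) = exp(0.30) = 1.3499.
Mean = exp(μ + σ²/2) = exp(1.245) = 3.4729.

MAP estimate = 1.3499, posterior expectation = 3.4729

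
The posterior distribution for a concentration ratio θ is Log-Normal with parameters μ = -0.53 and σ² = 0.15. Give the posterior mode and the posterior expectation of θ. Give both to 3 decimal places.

MAP = 0.507; posterior mean = 0.634

Mode = exp(μ − σ²) = exp(-0.68) = 0.507.
Mean = exp(μ + σ²/2) = exp(-0.455) = 0.634.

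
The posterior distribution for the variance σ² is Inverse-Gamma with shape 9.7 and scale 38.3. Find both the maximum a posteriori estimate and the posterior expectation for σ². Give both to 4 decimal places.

Mode = β/(α+1) = 38.3/10.7 = 3.5794.
Mean = β/(α−1) = 38.3/8.7 = 4.4023.

σ²_MAP = 3.5794, E[σ²|data] = 4.4023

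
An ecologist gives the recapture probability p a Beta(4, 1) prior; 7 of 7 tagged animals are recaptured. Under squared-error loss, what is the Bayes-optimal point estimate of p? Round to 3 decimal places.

Posterior: Beta(4+7, 1+0) = Beta(11, 1).
Since β = 1 ≤ 1 and α > 1, the Beta density is monotone increasing on [0,1]; the mode is at 1.
Mean = 11/(11+1) = 0.917.
Squared-error loss ⇒ the optimal estimator is the posterior mean.

0.917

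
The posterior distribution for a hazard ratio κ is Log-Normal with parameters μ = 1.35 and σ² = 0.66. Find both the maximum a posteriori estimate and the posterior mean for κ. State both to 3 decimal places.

Mode = exp(μ − σ²) = exp(0.69) = 1.994.
Mean = exp(μ + σ²/2) = exp(1.680) = 5.366.

κ_MAP = 1.994, E[κ|data] = 5.366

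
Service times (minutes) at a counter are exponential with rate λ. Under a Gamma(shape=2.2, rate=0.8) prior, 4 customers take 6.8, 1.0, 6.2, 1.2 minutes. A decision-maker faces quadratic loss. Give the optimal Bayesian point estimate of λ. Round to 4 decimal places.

0.3875

Σ times = 15.2. Posterior: Gamma(shape = 2.2+4 = 6.2, rate = 0.8+15.2 = 16.0).
Mode = (α−1)/β = 5.2/16.0 = 0.3250.
Mean = α/β = 6.2/16.0 = 0.3875.
Quadratic loss ⇒ the optimal estimator is the posterior mean.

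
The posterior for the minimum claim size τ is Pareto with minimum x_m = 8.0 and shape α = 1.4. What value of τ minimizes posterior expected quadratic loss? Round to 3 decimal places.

The Pareto density is strictly decreasing on [x_m, ∞), so the mode is x_m = 8.000.
Mean = α·x_m/(α−1) = 1.4·8.0/0.4 = 28.000.
Quadratic loss ⇒ the optimal estimator is the posterior mean.

28.000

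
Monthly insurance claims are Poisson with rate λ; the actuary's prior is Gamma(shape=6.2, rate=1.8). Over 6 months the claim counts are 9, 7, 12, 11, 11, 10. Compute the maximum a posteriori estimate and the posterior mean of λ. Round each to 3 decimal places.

MAP = 8.359, posterior mean = 8.487

Σ counts = 60. Posterior: Gamma(shape = 6.2+60 = 66.2, rate = 1.8+6 = 7.8).
Mode = (α−1)/β = 65.2/7.8 = 8.359.
Mean = α/β = 66.2/7.8 = 8.487.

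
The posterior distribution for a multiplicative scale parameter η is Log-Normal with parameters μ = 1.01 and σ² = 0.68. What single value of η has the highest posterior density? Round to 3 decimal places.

Mode = exp(μ − σ²) = exp(0.33) = 1.391.
Mean = exp(μ + σ²/2) = exp(1.350) = 3.857.
This is the posterior mode — the MAP estimate.

1.391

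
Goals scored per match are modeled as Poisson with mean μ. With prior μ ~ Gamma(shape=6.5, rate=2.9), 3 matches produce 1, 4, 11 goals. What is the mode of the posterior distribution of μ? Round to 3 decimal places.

Σ counts = 16. Posterior: Gamma(shape = 6.5+16 = 22.5, rate = 2.9+3 = 5.9).
Mode = (α−1)/β = 21.5/5.9 = 3.644.
Mean = α/β = 22.5/5.9 = 3.814.
This is the posterior mode — the MAP estimate.

3.644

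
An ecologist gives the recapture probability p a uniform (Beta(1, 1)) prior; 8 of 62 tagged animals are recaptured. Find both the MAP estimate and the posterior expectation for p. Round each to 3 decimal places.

MAP: 0.129. Posterior mean: 0.141.

Posterior: Beta(1+8, 1+54) = Beta(9, 55).
Mode = (9−1)/(9+55−2) = 8/62 = 0.129.
With a flat prior the MAP equals the MLE, 8/62.
Mean = 9/(9+55) = 9/64 = 0.141.
The posterior is right-skewed, so the mean exceeds the mode.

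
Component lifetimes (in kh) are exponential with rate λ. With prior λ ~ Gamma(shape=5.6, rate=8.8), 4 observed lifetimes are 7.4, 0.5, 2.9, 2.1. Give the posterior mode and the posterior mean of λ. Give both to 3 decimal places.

MAP: 0.396. Posterior mean: 0.442.

Σ times = 12.9. Posterior: Gamma(shape = 5.6+4 = 9.6, rate = 8.8+12.9 = 21.7).
Mode = (α−1)/β = 8.6/21.7 = 0.396.
Mean = α/β = 9.6/21.7 = 0.442.
The mean is pulled above the mode by the posterior's right skew.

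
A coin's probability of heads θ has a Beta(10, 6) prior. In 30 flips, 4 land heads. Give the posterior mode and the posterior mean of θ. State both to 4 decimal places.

MAP = 0.2955; posterior mean = 0.3043

Posterior: Beta(10+4, 6+26) = Beta(14, 32).
Mode = (14−1)/(14+32−2) = 13/44 = 0.2955.
Mean = 14/(14+32) = 14/46 = 0.3043.
The mean is pulled above the mode by the posterior's right skew.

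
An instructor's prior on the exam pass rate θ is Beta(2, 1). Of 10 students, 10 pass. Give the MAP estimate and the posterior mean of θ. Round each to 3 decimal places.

Posterior: Beta(2+10, 1+0) = Beta(12, 1).
Since β = 1 ≤ 1 and α > 1, the Beta density is monotone increasing on [0,1]; the mode is at 1.
Mean = 12/(12+1) = 0.923.
The mean is pulled below the mode by the posterior's left skew.

MAP estimate = 1.000, posterior mean = 0.923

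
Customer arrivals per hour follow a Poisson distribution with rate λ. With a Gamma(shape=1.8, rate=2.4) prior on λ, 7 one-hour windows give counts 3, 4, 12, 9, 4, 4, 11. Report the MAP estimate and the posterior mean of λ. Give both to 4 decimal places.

Σ counts = 47. Posterior: Gamma(shape = 1.8+47 = 48.8, rate = 2.4+7 = 9.4).
Mode = (α−1)/β = 47.8/9.4 = 5.0851.
Mean = α/β = 48.8/9.4 = 5.1915.

MAP estimate = 5.0851, posterior mean = 5.1915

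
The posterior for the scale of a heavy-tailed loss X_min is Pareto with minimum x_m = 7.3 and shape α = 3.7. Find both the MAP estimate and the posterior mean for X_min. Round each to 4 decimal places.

MAP: 7.3000. Posterior mean: 10.0037.

The Pareto density is strictly decreasing on [x_m, ∞), so the mode is x_m = 7.3000.
Mean = α·x_m/(α−1) = 3.7·7.3/2.7 = 10.0037.
Mean > mode: the posterior has a right tail.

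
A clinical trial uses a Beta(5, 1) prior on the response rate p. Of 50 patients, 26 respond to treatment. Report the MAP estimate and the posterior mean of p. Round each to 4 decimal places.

MAP = 0.5556; posterior mean = 0.5536

Posterior: Beta(5+26, 1+24) = Beta(31, 25).
Mode = (31−1)/(31+25−2) = 30/54 = 0.5556.
Mean = 31/(31+25) = 31/56 = 0.5536.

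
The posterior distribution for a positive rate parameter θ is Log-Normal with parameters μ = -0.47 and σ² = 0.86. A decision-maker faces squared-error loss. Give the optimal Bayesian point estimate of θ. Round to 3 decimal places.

Mode = exp(μ − σ²) = exp(-1.33) = 0.264.
Mean = exp(μ + σ²/2) = exp(-0.040) = 0.961.
Squared-error loss ⇒ the optimal estimator is the posterior mean.

0.961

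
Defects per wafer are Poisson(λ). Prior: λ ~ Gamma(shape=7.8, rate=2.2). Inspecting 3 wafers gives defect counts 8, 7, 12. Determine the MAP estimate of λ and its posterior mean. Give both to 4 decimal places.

Σ counts = 27. Posterior: Gamma(shape = 7.8+27 = 34.8, rate = 2.2+3 = 5.2).
Mode = (α−1)/β = 33.8/5.2 = 6.5000.
Mean = α/β = 34.8/5.2 = 6.6923.

MAP = 6.5000, posterior mean = 6.6923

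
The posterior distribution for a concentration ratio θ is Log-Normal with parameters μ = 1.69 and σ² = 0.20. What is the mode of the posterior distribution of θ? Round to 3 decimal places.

4.437

Mode = exp(μ − σ²) = exp(1.49) = 4.437.
Mean = exp(μ + σ²/2) = exp(1.790) = 5.989.
This is the posterior mode — the MAP estimate.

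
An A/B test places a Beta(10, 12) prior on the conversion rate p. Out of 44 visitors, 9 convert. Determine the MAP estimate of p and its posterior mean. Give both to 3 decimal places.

MAP estimate = 0.281, posterior mean = 0.288

Posterior: Beta(10+9, 12+35) = Beta(19, 47).
Mode = (19−1)/(19+47−2) = 18/64 = 0.281.
Mean = 19/(19+47) = 19/66 = 0.288.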